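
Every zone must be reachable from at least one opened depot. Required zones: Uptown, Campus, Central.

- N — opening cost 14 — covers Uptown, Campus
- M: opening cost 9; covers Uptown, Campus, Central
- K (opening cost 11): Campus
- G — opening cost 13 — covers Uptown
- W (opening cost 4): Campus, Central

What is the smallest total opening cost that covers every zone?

The greedy cost-per-new-zone heuristic would pick W and M for 13, but a cheaper cover exists.
M alone covers Uptown, Campus, Central — every zone.
Total opening cost: 9.
No cover costs less than 9.

9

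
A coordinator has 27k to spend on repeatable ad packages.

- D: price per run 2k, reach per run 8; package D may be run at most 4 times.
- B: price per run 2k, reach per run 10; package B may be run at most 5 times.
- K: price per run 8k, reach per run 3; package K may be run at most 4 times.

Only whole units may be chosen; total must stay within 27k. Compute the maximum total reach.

B has the best ratio (10/2); taking only B gives at most 5×10 = 50 (stopped by the supply cap of 5).
Mixing does better — 4×D, 5×B, and 1×K: price 26 ≤ 27, reach 4·8 + 5·10 + 1·3 = 85.

85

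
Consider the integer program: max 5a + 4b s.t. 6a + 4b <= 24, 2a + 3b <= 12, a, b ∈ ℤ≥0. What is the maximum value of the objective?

20

The continuous relaxation peaks at (2.4, 2.4) with value 21.60; rounding to a feasible lattice point costs some objective.
(a,b)=(4,0): 6·4+4·0=24≤24, 2·4+3·0=8≤12, objective 20.
(a,b)=(3,1): 6·3+4·1=22≤24, 2·3+3·1=9≤12, objective 19.
(a,b)=(2,2): 6·2+4·2=20≤24, 2·2+3·2=10≤12, objective 18.
(a,b)=(1,3): 6·1+4·3=18≤24, 2·1+3·3=11≤12, objective 17.
Maximum is 20 at (a,b)=(4,0).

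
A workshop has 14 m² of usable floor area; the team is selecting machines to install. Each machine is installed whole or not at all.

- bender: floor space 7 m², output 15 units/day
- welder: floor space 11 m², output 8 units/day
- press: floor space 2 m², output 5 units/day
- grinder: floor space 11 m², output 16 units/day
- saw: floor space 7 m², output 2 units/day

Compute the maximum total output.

21

Allowing fractional choices, the relaxed optimum would be about 27.3, but machines are indivisible.
bender + press: floor space 7 + 2 = 9 ≤ 14, output 15 + 5 = 20.
bender + saw: floor space 7 + 7 = 14 ≤ 14, output 15 + 2 = 17.
press + grinder: floor space 2 + 11 = 13 ≤ 14, output 5 + 16 = 21.
Best is press and grinder with total output 21.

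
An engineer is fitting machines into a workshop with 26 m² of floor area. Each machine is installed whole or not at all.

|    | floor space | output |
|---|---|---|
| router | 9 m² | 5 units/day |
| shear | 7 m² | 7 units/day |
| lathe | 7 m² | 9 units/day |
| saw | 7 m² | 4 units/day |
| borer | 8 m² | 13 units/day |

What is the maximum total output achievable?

Treat it as a binary knapsack problem.
Allowing fractional choices, the relaxed optimum would be about 31.3, but machines are indivisible.
router + lathe + borer: floor space 9 + 7 + 8 = 24 ≤ 26, output 5 + 9 + 13 = 27.
lathe + saw + borer: floor space 7 + 7 + 8 = 22 ≤ 26, output 9 + 4 + 13 = 26.
shear + lathe + borer: floor space 7 + 7 + 8 = 22 ≤ 26, output 7 + 9 + 13 = 29.
Best is shear, lathe, and borer with total output 29.

29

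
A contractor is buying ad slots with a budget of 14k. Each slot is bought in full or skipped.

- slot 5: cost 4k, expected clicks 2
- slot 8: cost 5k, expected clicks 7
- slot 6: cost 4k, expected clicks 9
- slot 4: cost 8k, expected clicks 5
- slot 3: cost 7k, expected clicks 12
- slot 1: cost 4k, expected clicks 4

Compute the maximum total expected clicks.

Allowing fractional choices, the relaxed optimum would be about 25.2, but ad slots are indivisible.
slot 6 + slot 3: cost 4 + 7 = 11 ≤ 14, expected clicks 9 + 12 = 21.
slot 8 + slot 6 + slot 1: cost 5 + 4 + 4 = 13 ≤ 14, expected clicks 7 + 9 + 4 = 20.
Best is slot 6 and slot 3 with total expected clicks 21.

21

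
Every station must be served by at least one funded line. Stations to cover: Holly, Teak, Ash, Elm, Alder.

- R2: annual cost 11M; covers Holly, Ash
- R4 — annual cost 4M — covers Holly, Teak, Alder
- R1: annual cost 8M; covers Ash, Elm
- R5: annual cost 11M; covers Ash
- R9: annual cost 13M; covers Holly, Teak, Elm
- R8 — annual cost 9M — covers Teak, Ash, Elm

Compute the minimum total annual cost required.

This is an integer covering problem.
Choose R4 and R1: together they cover Holly, Teak, Ash, Elm, Alder — every station.
Total annual cost: 4 + 8 = 12.
No cover costs less than 12.

12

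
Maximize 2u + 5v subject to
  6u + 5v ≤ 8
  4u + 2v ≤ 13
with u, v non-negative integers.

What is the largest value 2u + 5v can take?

The continuous relaxation peaks at (0, 1.6) with value 8.00; rounding to a feasible lattice point costs some objective.
(u,v)=(0,1): 6·0+5·1=5≤8, 4·0+2·1=2≤13, objective 5.
(u,v)=(1,0): 6·1+5·0=6≤8, 4·1+2·0=4≤13, objective 2.
(u,v)=(0,0): 6·0+5·0=0≤8, 4·0+2·0=0≤13, objective 0.
Maximum is 5 at (u,v)=(0,1).

5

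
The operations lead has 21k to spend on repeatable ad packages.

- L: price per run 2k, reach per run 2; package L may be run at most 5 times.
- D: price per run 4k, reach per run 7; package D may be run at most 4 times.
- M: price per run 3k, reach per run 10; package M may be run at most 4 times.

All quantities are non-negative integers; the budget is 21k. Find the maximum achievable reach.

54

This is a bounded integer knapsack.
Take 2×D and 4×M: price 20 ≤ 21, reach 2·7 + 4·10 = 54.
M has the best ratio (10/3) and is taken to its limit of 4; remaining capacity is filled optimally with the others.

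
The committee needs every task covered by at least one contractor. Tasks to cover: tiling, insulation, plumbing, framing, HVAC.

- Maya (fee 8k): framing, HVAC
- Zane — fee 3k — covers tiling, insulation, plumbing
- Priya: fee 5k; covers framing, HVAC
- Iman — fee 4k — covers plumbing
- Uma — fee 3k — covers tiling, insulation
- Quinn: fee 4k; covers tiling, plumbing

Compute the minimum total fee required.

Choose Zane and Priya: together they cover tiling, insulation, plumbing, framing, HVAC — every task.
Total fee: 3 + 5 = 8.
No cover costs less than 8.

8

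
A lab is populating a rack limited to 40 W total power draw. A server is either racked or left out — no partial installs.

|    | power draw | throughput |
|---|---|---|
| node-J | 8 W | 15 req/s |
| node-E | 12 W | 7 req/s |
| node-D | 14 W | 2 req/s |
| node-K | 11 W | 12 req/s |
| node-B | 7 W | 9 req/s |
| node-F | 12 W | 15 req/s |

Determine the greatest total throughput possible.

51

Allowing fractional choices, the relaxed optimum would be about 52.2, but servers are indivisible.
node-J + node-K + node-B + node-F: power draw 8 + 11 + 7 + 12 = 38 ≤ 40, throughput 15 + 12 + 9 + 15 = 51.
node-J + node-E + node-B + node-F: power draw 8 + 12 + 7 + 12 = 39 ≤ 40, throughput 15 + 7 + 9 + 15 = 46.
Best is node-J, node-K, node-B, and node-F with total throughput 51.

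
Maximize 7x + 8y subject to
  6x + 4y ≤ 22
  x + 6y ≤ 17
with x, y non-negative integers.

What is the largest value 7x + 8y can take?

Relaxing integrality, the LP optimum is 34.00 at (x,y) = (2, 2.5), which is not an integer point.
(x,y)=(2,2): 6·2+4·2=20≤22, 1·2+6·2=14≤17, objective 30.
(x,y)=(3,1): 6·3+4·1=22≤22, 1·3+6·1=9≤17, objective 29.
(x,y)=(1,2): 6·1+4·2=14≤22, 1·1+6·2=13≤17, objective 23.
No feasible integer point exceeds 30.

30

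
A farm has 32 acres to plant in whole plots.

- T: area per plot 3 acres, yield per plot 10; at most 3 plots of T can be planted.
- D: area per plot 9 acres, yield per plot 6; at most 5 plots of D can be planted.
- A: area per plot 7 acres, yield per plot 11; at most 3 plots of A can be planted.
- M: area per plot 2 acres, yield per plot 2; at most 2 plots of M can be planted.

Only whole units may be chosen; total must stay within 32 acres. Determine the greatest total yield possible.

65

3×T and 3×A: area 30 ≤ 32, yield 3·10 + 3·11 = 63.
3×T, 3×A, and 1×M: area 32 ≤ 32, yield 3·10 + 3·11 + 1·2 = 65.
Best is 65.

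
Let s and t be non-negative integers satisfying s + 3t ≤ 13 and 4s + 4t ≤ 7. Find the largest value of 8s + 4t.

(s,t)=(1,0) is feasible, giving 8.
(s,t)=(0,1) is feasible, giving 4.
(s,t)=(0,0) is feasible, giving 0.
No feasible integer point exceeds 8.

8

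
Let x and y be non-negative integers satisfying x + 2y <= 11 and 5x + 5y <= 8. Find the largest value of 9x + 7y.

The continuous relaxation peaks at (1.6, 0) with value 14.40; rounding to a feasible lattice point costs some objective.
(x,y)=(1,0): 1·1+2·0=1≤11, 5·1+5·0=5≤8, objective 9.
(x,y)=(0,1): 1·0+2·1=2≤11, 5·0+5·1=5≤8, objective 7.
(x,y)=(0,0): 1·0+2·0=0≤11, 5·0+5·0=0≤8, objective 0.
Maximum is 9 at (x,y)=(1,0).

9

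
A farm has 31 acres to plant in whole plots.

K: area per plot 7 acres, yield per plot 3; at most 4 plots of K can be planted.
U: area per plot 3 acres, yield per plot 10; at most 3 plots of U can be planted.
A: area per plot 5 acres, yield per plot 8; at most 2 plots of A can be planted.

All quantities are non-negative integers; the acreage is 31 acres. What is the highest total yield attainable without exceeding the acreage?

U has the best ratio (10/3); taking only U gives at most 3×10 = 30 (stopped by the supply cap of 3).
Mixing does better — 1×K, 3×U, and 2×A: area 26 ≤ 31, yield 1·3 + 3·10 + 2·8 = 49.

49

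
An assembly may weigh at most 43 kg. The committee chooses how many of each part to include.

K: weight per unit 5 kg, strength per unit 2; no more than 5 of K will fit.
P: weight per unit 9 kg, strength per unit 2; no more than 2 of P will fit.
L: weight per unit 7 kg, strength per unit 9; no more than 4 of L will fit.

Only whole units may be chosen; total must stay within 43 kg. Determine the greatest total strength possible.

42

L has the best ratio (9/7); taking only L gives at most 4×9 = 36 (stopped by the supply cap of 4).
Mixing does better — 3×K and 4×L: weight 43 ≤ 43, strength 3·2 + 4·9 = 42.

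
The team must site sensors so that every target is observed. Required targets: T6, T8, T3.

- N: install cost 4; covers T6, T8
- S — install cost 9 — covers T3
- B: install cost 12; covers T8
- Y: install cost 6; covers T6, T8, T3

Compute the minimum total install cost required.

Y alone covers T6, T8, T3 — every target.
Total install cost: 6.

6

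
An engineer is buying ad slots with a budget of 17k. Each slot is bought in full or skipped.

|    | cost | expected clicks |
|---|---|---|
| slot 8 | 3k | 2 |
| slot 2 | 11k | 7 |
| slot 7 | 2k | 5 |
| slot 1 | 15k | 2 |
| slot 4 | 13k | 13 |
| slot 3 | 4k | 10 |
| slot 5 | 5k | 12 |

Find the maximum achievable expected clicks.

Treat it as a binary knapsack problem.
Allowing fractional choices, the relaxed optimum would be about 33.0, but ad slots are indivisible.
slot 7 + slot 3 + slot 5: cost 2 + 4 + 5 = 11 ≤ 17, expected clicks 5 + 10 + 12 = 27.
slot 8 + slot 7 + slot 3 + slot 5: cost 3 + 2 + 4 + 5 = 14 ≤ 17, expected clicks 2 + 5 + 10 + 12 = 29.
Best is slot 8, slot 7, slot 3, and slot 5 with total expected clicks 29.

29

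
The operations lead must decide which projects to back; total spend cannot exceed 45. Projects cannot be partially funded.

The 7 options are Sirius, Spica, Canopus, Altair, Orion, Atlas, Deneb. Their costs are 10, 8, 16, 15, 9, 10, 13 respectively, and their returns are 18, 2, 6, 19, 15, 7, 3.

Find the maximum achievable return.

59

Allowing fractional choices, the relaxed optimum would be about 59.4, but projects are indivisible.
Sirius + Spica + Altair + Orion: cost 10 + 8 + 15 + 9 = 42 ≤ 45, return 18 + 2 + 19 + 15 = 54.
Sirius + Altair + Orion + Atlas: cost 10 + 15 + 9 + 10 = 44 ≤ 45, return 18 + 19 + 15 + 7 = 59.
Best is Sirius, Altair, Orion, and Atlas with total return 59.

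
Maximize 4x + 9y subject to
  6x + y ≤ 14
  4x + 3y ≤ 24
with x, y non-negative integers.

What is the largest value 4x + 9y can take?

72

(x,y)=(0,8): 6·0+1·8=8≤14, 4·0+3·8=24≤24, objective 72.
(x,y)=(0,7): 6·0+1·7=7≤14, 4·0+3·7=21≤24, objective 63.
No feasible integer point exceeds 72.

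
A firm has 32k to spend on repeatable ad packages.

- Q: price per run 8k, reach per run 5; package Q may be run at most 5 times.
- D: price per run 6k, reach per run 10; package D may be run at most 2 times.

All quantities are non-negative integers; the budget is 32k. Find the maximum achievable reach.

30

This is a bounded integer knapsack.
2×Q and 2×D: price 28 ≤ 32, reach 2·5 + 2·10 = 30.
1×Q and 2×D: price 20 ≤ 32, reach 1·5 + 2·10 = 25.
Best is 30.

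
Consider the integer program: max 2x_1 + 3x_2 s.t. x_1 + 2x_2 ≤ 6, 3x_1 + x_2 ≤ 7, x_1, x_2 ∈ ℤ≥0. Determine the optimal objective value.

(x_1,x_2)=(0,3) is feasible, giving 9.
(x_1,x_2)=(1,2) is feasible, giving 8.
(x_1,x_2)=(2,1) is feasible, giving 7.
(x_1,x_2)=(0,2) is feasible, giving 6.
The best lattice point is (0,3), giving 9.

9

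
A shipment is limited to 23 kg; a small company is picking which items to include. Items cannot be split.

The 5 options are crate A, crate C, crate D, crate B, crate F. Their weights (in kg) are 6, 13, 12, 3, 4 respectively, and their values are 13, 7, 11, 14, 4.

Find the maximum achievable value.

38

crate A + crate B + crate F: weight 6 + 3 + 4 = 13 ≤ 23, value 13 + 14 + 4 = 31.
crate A + crate D + crate B: weight 6 + 12 + 3 = 21 ≤ 23, value 13 + 11 + 14 = 38.
crate A + crate C + crate B: weight 6 + 13 + 3 = 22 ≤ 23, value 13 + 7 + 14 = 34.
Best is crate A, crate D, and crate B with total value 38.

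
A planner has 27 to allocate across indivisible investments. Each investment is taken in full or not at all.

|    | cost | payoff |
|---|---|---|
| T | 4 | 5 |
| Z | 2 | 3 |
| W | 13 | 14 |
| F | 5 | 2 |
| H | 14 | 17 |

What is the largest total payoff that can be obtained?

Allowing fractional choices, the relaxed optimum would be about 32.5, but investments are indivisible.
W + H: cost 13 + 14 = 27 ≤ 27, payoff 14 + 17 = 31.
T + Z + H: cost 4 + 2 + 14 = 20 ≤ 27, payoff 5 + 3 + 17 = 25.
T + Z + F + H: cost 4 + 2 + 5 + 14 = 25 ≤ 27, payoff 5 + 3 + 2 + 17 = 27.
Best is W and H with total payoff 31.

31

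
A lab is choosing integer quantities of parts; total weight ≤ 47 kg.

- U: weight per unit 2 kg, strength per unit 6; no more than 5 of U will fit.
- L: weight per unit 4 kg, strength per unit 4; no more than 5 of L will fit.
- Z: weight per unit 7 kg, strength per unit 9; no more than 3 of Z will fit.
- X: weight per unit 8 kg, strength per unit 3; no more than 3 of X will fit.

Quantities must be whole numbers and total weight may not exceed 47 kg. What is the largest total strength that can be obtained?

This is a bounded integer knapsack.
Take 5×U, 4×L, and 3×Z: weight 47 ≤ 47, strength 5·6 + 4·4 + 3·9 = 73.
U has the best ratio (6/2) and is taken to its limit of 5; remaining capacity is filled optimally with the others.

73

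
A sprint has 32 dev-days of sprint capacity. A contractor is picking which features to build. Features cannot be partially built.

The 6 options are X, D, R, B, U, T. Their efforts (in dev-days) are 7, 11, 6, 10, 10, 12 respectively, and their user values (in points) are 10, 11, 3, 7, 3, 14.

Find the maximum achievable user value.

35

Allowing fractional choices, the relaxed optimum would be about 36.4, but features are indivisible.
X + D + B: effort 7 + 11 + 10 = 28 ≤ 32, user value 10 + 11 + 7 = 28.
X + D + T: effort 7 + 11 + 12 = 30 ≤ 32, user value 10 + 11 + 14 = 35.
X + B + T: effort 7 + 10 + 12 = 29 ≤ 32, user value 10 + 7 + 14 = 31.
Best is X, D, and T with total user value 35.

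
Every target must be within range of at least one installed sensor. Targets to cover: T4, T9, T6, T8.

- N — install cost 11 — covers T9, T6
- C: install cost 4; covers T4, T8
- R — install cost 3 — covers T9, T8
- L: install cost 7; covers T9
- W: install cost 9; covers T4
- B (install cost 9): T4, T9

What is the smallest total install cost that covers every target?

15

The greedy cost-per-new-target heuristic would pick R, C, and N for 18, but a cheaper cover exists.
Choose N and C: together they cover T4, T9, T6, T8 — every target.
Total install cost: 11 + 4 = 15.
No cover costs less than 15.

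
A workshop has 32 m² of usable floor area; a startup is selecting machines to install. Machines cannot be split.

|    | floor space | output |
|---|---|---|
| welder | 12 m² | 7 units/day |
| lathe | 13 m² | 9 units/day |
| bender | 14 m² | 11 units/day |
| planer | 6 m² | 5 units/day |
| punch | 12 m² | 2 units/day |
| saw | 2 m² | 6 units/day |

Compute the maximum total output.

This is an integer program with binary decision variables.
Allowing fractional choices, the relaxed optimum would be about 28.9, but machines are indivisible.
welder + bender + saw: floor space 12 + 14 + 2 = 28 ≤ 32, output 7 + 11 + 6 = 24.
welder + bender + planer: floor space 12 + 14 + 6 = 32 ≤ 32, output 7 + 11 + 5 = 23.
lathe + bender + saw: floor space 13 + 14 + 2 = 29 ≤ 32, output 9 + 11 + 6 = 26.
Best is lathe, bender, and saw with total output 26.

26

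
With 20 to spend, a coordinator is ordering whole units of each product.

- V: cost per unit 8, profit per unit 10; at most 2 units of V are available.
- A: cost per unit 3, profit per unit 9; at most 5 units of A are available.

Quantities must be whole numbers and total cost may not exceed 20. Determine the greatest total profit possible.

46

This is a bounded integer knapsack.
A has the best ratio (9/3); taking only A gives at most 5×9 = 45 (stopped by the supply cap of 5).
Mixing does better — 1×V and 4×A: cost 20 ≤ 20, profit 1·10 + 4·9 = 46.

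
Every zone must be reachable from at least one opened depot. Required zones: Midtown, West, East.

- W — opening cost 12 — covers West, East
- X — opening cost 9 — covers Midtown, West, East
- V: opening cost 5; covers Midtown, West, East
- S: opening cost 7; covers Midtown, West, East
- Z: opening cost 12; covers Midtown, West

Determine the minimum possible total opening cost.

V alone covers Midtown, West, East — every zone.
Total opening cost: 5.

5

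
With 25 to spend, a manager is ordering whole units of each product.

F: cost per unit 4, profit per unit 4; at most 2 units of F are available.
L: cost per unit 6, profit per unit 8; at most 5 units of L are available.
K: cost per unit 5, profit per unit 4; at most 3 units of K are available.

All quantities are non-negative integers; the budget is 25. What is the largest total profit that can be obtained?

L has the best ratio (8/6); taking only L gives at most 4×8 = 32 (stopped by the cost limit).
Optimal: 4×L: cost 24 ≤ 25, profit 4·8 = 32.

32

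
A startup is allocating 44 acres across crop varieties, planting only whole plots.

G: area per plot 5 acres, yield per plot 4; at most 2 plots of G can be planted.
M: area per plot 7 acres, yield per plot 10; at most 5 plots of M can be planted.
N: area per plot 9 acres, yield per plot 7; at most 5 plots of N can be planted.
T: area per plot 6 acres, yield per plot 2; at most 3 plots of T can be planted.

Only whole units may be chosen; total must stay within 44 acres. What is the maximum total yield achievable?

57

Take 5×M and 1×N: area 44 ≤ 44, yield 5·10 + 1·7 = 57.
M has the best ratio (10/7) and is taken to its limit of 5; remaining capacity is filled optimally with the others.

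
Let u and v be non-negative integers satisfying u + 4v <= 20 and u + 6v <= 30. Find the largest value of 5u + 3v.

100

(u,v)=(20,0): 1·20+4·0=20≤20, 1·20+6·0=20≤30, objective 100.
(u,v)=(19,0): 1·19+4·0=19≤20, 1·19+6·0=19≤30, objective 95.
The best lattice point is (20,0), giving 100.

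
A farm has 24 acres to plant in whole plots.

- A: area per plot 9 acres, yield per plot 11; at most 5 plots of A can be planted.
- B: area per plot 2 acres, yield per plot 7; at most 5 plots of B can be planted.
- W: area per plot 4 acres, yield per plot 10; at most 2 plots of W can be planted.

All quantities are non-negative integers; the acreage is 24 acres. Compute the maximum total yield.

56

B has the best ratio (7/2); taking only B gives at most 5×7 = 35 (stopped by the supply cap of 5).
Mixing does better — 1×A, 5×B, and 1×W: area 23 ≤ 24, yield 1·11 + 5·7 + 1·10 = 56.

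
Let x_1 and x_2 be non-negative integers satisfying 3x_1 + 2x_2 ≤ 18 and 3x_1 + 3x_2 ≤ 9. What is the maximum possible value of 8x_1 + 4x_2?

24

(x_1,x_2)=(3,0): 3·3+2·0=9≤18, 3·3+3·0=9≤9, objective 24.
(x_1,x_2)=(2,1): 3·2+2·1=8≤18, 3·2+3·1=9≤9, objective 20.
(x_1,x_2)=(2,0): 3·2+2·0=6≤18, 3·2+3·0=6≤9, objective 16.
The best lattice point is (3,0), giving 24.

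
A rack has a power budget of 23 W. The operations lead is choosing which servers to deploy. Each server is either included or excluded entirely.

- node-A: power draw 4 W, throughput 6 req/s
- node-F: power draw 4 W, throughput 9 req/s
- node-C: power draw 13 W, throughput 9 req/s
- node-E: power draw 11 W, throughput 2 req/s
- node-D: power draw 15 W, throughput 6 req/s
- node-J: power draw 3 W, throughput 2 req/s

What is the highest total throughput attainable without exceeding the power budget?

Allowing fractional choices, the relaxed optimum would be about 25.3, but servers are indivisible.
node-A + node-F + node-D: power draw 4 + 4 + 15 = 23 ≤ 23, throughput 6 + 9 + 6 = 21.
node-A + node-F + node-C: power draw 4 + 4 + 13 = 21 ≤ 23, throughput 6 + 9 + 9 = 24.
Best is node-A, node-F, and node-C with total throughput 24.

24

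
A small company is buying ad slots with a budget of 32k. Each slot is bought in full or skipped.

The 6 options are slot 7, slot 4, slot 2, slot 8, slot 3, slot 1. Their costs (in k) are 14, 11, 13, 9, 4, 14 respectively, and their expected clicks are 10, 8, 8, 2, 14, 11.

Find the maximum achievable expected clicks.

35

Allowing fractional choices, the relaxed optimum would be about 35.1, but ad slots are indivisible.
slot 7 + slot 3 + slot 1: cost 14 + 4 + 14 = 32 ≤ 32, expected clicks 10 + 14 + 11 = 35.
slot 2 + slot 3 + slot 1: cost 13 + 4 + 14 = 31 ≤ 32, expected clicks 8 + 14 + 11 = 33.
slot 4 + slot 3 + slot 1: cost 11 + 4 + 14 = 29 ≤ 32, expected clicks 8 + 14 + 11 = 33.
Best is slot 7, slot 3, and slot 1 with total expected clicks 35.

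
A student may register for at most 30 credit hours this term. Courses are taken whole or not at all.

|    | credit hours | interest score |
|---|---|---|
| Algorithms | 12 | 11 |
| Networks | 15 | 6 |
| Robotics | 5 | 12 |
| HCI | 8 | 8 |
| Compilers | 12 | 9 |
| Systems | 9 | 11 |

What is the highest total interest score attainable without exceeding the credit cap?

Take Algorithms, Robotics, and Systems: credit hours 12 + 5 + 9 = 26 ≤ 30, interest score 11 + 12 + 11 = 34.
No other feasible combination does better.

34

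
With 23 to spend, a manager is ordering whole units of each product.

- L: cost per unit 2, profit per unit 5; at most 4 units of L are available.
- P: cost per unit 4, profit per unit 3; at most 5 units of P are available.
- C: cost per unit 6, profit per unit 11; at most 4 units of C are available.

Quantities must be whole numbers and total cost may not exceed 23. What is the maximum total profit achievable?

43

This is a bounded integer knapsack.
Take 2×L and 3×C: cost 22 ≤ 23, profit 2·5 + 3·11 = 43.
No other integer combination yields more.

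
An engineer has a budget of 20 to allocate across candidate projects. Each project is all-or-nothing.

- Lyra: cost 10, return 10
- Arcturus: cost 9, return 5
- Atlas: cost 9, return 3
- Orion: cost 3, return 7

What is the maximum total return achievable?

Allowing fractional choices, the relaxed optimum would be about 20.9, but projects are indivisible.
Lyra + Orion: cost 10 + 3 = 13 ≤ 20, return 10 + 7 = 17.
Lyra + Arcturus: cost 10 + 9 = 19 ≤ 20, return 10 + 5 = 15.
Best is Lyra and Orion with total return 17.

17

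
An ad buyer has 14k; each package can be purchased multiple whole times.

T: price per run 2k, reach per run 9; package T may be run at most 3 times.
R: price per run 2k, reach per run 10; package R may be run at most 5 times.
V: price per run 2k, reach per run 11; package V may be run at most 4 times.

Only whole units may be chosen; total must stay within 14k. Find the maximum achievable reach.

74

V has the best ratio (11/2); taking only V gives at most 4×11 = 44 (stopped by the supply cap of 4).
Mixing does better — 3×R and 4×V: price 14 ≤ 14, reach 3·10 + 4·11 = 74.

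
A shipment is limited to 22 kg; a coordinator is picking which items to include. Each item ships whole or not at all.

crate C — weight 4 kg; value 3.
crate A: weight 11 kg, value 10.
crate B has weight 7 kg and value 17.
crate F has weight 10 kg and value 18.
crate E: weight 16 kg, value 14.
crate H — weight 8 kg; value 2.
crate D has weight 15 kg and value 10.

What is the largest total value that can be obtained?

Allowing fractional choices, the relaxed optimum would be about 39.5, but items are indivisible.
crate B + crate F: weight 7 + 10 = 17 ≤ 22, value 17 + 18 = 35.
crate C + crate B + crate F: weight 4 + 7 + 10 = 21 ≤ 22, value 3 + 17 + 18 = 38.
Best is crate C, crate B, and crate F with total value 38.

38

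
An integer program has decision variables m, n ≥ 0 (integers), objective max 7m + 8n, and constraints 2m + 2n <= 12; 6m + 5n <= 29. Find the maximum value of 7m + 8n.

40

(m,n)=(0,5) is feasible, giving 40.
(m,n)=(1,4) is feasible, giving 39.
(m,n)=(0,4) is feasible, giving 32.
The best lattice point is (0,5), giving 40.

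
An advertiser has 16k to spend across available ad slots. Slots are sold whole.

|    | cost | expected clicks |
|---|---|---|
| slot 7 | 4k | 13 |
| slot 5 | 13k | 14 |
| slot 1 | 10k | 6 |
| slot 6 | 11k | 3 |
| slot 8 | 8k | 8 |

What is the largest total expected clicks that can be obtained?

21

Take slot 7 and slot 8: cost 4 + 8 = 12 ≤ 16, expected clicks 13 + 8 = 21.
No other feasible combination does better.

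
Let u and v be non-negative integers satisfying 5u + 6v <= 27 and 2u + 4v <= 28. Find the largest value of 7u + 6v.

35

(u,v)=(5,0): 5·5+6·0=25≤27, 2·5+4·0=10≤28, objective 35.
(u,v)=(4,1): 5·4+6·1=26≤27, 2·4+4·1=12≤28, objective 34.
Maximum is 35 at (u,v)=(5,0).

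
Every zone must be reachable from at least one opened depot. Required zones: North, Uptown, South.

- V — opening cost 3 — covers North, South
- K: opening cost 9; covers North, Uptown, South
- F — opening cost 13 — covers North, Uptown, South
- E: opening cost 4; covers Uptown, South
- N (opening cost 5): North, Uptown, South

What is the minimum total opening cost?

5

N alone covers North, Uptown, South — every zone.
Total opening cost: 5.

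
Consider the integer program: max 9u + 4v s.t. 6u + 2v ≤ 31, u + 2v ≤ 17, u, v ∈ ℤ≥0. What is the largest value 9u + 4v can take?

(u,v)=(3,6) is feasible, giving 51.
(u,v)=(3,5) is feasible, giving 47.
(u,v)=(2,7) is feasible, giving 46.
Maximum is 51 at (u,v)=(3,6).

51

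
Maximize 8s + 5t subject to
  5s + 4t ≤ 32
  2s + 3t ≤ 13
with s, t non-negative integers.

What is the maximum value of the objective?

48

The continuous relaxation peaks at (6.4, 0) with value 51.20; rounding to a feasible lattice point costs some objective.
(s,t)=(6,0) is feasible, giving 48.
(s,t)=(5,1) is feasible, giving 45.
(s,t)=(5,0) is feasible, giving 40.
The best lattice point is (6,0), giving 48.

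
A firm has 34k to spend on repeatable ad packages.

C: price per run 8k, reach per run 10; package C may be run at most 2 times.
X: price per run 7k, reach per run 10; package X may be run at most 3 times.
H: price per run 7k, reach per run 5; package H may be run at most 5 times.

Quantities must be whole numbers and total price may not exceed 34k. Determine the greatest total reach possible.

X has the best ratio (10/7); taking only X gives at most 3×10 = 30 (stopped by the supply cap of 3).
Mixing does better — 1×C and 3×X: price 29 ≤ 34, reach 1·10 + 3·10 = 40.

40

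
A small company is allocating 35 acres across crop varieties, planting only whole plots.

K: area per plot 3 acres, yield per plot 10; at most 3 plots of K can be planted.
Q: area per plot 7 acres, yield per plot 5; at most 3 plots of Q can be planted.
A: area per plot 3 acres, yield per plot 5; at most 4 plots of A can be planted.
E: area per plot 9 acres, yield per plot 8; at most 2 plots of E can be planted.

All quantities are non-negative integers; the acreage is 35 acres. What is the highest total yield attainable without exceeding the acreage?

K has the best ratio (10/3); taking only K gives at most 3×10 = 30 (stopped by the supply cap of 3).
Mixing does better — 3×K, 2×Q, and 4×A: area 35 ≤ 35, yield 3·10 + 2·5 + 4·5 = 60.

60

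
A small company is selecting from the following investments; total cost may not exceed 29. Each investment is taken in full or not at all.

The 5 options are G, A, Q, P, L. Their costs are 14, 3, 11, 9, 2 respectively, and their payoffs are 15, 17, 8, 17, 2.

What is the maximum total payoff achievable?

This is an integer program with binary decision variables.
Take G, A, P, and L: cost 14 + 3 + 9 + 2 = 28 ≤ 29, payoff 15 + 17 + 17 + 2 = 51.
No other feasible combination does better.

51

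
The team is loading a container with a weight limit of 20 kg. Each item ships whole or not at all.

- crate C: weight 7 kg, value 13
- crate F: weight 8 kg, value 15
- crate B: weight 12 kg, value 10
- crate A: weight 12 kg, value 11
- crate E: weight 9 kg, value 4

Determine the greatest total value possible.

28

Treat it as a binary knapsack problem.
crate F + crate A: weight 8 + 12 = 20 ≤ 20, value 15 + 11 = 26.
crate F + crate B: weight 8 + 12 = 20 ≤ 20, value 15 + 10 = 25.
crate C + crate F: weight 7 + 8 = 15 ≤ 20, value 13 + 15 = 28.
Best is crate C and crate F with total value 28.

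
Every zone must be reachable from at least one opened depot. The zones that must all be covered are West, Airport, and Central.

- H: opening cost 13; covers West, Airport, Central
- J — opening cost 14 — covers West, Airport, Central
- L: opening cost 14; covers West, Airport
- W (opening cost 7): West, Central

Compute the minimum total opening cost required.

13

This is a weighted set-cover instance.
The greedy cost-per-new-zone heuristic would pick W and H for 20, but a cheaper cover exists.
H alone covers West, Airport, Central — every zone.
Total opening cost: 13.
No cover costs less than 13.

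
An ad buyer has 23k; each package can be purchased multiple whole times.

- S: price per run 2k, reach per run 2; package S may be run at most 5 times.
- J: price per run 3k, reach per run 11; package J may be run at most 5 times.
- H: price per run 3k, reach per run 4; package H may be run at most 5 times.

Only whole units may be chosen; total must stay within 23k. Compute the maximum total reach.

65

Take 1×S, 5×J, and 2×H: price 23 ≤ 23, reach 1·2 + 5·11 + 2·4 = 65.
J has the best ratio (11/3) and is taken to its limit of 5; remaining capacity is filled optimally with the others.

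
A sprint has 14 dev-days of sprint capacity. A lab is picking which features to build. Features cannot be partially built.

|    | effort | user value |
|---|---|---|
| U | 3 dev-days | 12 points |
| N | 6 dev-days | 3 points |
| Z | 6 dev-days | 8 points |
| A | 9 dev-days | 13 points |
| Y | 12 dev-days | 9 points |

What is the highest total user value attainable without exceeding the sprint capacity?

This is a 0-1 knapsack instance.
Take U and A: effort 3 + 9 = 12 ≤ 14, user value 12 + 13 = 25.
No other feasible combination does better.

25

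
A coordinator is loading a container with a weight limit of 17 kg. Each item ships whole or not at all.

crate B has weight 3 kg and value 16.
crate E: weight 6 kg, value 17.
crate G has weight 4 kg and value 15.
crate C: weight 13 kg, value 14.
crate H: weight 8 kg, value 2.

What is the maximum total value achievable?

crate B + crate E + crate G: weight 3 + 6 + 4 = 13 ≤ 17, value 16 + 17 + 15 = 48.
crate B + crate E + crate H: weight 3 + 6 + 8 = 17 ≤ 17, value 16 + 17 + 2 = 35.
Best is crate B, crate E, and crate G with total value 48.

48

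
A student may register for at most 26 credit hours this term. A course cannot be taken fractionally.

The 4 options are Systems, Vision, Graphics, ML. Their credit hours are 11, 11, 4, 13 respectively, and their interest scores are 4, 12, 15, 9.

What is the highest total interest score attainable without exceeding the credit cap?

Take Systems, Vision, and Graphics: credit hours 11 + 11 + 4 = 26 ≤ 26, interest score 4 + 12 + 15 = 31.
No other feasible combination does better.

31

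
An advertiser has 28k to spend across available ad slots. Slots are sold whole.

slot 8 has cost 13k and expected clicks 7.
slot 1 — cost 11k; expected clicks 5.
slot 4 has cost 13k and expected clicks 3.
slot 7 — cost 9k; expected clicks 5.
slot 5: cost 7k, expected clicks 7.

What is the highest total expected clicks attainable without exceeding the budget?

17

Allowing fractional choices, the relaxed optimum would be about 18.5, but ad slots are indivisible.
slot 8 + slot 5: cost 13 + 7 = 20 ≤ 28, expected clicks 7 + 7 = 14.
slot 7 + slot 5: cost 9 + 7 = 16 ≤ 28, expected clicks 5 + 7 = 12.
slot 1 + slot 7 + slot 5: cost 11 + 9 + 7 = 27 ≤ 28, expected clicks 5 + 5 + 7 = 17.
Best is slot 1, slot 7, and slot 5 with total expected clicks 17.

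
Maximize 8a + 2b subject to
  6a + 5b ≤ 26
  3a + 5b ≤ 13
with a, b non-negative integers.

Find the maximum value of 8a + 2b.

32

(a,b)=(4,0) is feasible, giving 32.
(a,b)=(3,0) is feasible, giving 24.
The best lattice point is (4,0), giving 32.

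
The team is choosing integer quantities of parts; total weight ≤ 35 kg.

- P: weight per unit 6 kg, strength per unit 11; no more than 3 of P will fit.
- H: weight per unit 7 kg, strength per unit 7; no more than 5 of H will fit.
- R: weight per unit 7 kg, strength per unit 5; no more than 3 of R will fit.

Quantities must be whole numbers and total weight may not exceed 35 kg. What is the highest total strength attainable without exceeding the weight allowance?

47

P has the best ratio (11/6); taking only P gives at most 3×11 = 33 (stopped by the supply cap of 3).
Mixing does better — 3×P and 2×H: weight 32 ≤ 35, strength 3·11 + 2·7 = 47.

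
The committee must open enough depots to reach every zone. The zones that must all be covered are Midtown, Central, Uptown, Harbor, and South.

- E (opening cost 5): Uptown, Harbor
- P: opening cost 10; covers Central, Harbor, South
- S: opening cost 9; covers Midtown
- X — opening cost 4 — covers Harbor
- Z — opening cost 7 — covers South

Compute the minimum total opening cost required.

24

Choose E, P, and S: together they cover Midtown, Central, Uptown, Harbor, South — every zone.
Total opening cost: 5 + 10 + 9 = 24.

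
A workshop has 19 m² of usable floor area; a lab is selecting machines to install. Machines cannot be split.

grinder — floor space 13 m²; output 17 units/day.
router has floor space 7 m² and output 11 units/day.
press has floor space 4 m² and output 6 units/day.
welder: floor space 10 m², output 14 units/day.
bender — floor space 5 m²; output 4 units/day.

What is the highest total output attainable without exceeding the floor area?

25

This is an integer program with binary decision variables.
Allowing fractional choices, the relaxed optimum would be about 28.2, but machines are indivisible.
router + welder: floor space 7 + 10 = 17 ≤ 19, output 11 + 14 = 25.
press + welder + bender: floor space 4 + 10 + 5 = 19 ≤ 19, output 6 + 14 + 4 = 24.
Best is router and welder with total output 25.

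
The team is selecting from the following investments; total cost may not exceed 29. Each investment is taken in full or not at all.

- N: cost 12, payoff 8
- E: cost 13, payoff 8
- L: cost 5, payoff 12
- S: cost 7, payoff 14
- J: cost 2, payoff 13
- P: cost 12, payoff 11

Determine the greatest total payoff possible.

Take L, S, J, and P: cost 5 + 7 + 2 + 12 = 26 ≤ 29, payoff 12 + 14 + 13 + 11 = 50.
No other feasible combination does better.

50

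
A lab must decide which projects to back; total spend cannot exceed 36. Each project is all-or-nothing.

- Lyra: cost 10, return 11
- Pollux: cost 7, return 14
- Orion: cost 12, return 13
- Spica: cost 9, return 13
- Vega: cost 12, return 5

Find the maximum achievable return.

Treat it as a binary knapsack problem.
Allowing fractional choices, the relaxed optimum would be about 48.8, but projects are indivisible.
Pollux + Orion + Spica: cost 7 + 12 + 9 = 28 ≤ 36, return 14 + 13 + 13 = 40.
Lyra + Pollux + Orion: cost 10 + 7 + 12 = 29 ≤ 36, return 11 + 14 + 13 = 38.
Lyra + Pollux + Spica: cost 10 + 7 + 9 = 26 ≤ 36, return 11 + 14 + 13 = 38.
Best is Pollux, Orion, and Spica with total return 40.

40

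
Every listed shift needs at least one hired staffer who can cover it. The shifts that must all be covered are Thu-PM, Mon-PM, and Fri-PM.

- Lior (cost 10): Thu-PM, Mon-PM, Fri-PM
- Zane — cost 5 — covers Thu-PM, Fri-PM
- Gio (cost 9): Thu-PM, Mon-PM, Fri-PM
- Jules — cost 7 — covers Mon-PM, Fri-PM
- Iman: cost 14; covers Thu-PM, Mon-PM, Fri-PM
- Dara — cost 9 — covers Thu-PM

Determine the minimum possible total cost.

9

The greedy cost-per-new-shift heuristic would pick Zane and Jules for 12, but a cheaper cover exists.
Gio alone covers Thu-PM, Mon-PM, Fri-PM — every shift.
Total cost: 9.
No cover costs less than 9.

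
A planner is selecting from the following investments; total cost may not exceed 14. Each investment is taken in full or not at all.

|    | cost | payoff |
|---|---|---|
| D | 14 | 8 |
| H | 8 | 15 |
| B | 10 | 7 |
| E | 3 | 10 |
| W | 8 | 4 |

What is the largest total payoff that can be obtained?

Allowing fractional choices, the relaxed optimum would be about 27.1, but investments are indivisible.
B + E: cost 10 + 3 = 13 ≤ 14, payoff 7 + 10 = 17.
H + E: cost 8 + 3 = 11 ≤ 14, payoff 15 + 10 = 25.
Best is H and E with total payoff 25.

25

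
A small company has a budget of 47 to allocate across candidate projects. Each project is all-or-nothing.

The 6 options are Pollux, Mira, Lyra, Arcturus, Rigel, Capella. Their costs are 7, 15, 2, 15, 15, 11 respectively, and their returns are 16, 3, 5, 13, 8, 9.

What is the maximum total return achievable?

43

Take Pollux, Lyra, Arcturus, and Capella: cost 7 + 2 + 15 + 11 = 35 ≤ 47, return 16 + 5 + 13 + 9 = 43.
No other feasible combination does better.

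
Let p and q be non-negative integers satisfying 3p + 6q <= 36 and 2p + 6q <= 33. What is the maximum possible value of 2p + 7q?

The continuous relaxation peaks at (0, 5.5) with value 38.50; rounding to a feasible lattice point costs some objective.
(p,q)=(1,5): 3·1+6·5=33≤36, 2·1+6·5=32≤33, objective 37.
(p,q)=(0,5): 3·0+6·5=30≤36, 2·0+6·5=30≤33, objective 35.
(p,q)=(2,4): 3·2+6·4=30≤36, 2·2+6·4=28≤33, objective 32.
No feasible integer point exceeds 37.

37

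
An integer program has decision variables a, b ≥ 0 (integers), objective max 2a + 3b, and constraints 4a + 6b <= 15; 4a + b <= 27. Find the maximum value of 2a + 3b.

7

(a,b)=(2,1): 4·2+6·1=14≤15, 4·2+1·1=9≤27, objective 7.
(a,b)=(3,0): 4·3+6·0=12≤15, 4·3+1·0=12≤27, objective 6.
No feasible integer point exceeds 7.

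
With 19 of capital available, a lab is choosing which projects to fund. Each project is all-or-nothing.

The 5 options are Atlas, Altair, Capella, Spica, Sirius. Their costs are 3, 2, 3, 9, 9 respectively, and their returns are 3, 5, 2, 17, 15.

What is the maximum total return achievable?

Allowing fractional choices, the relaxed optimum would be about 35.3, but projects are indivisible.
Spica + Sirius: cost 9 + 9 = 18 ≤ 19, return 17 + 15 = 32.
Atlas + Altair + Capella + Spica: cost 3 + 2 + 3 + 9 = 17 ≤ 19, return 3 + 5 + 2 + 17 = 27.
Atlas + Altair + Spica: cost 3 + 2 + 9 = 14 ≤ 19, return 3 + 5 + 17 = 25.
Best is Spica and Sirius with total return 32.

32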